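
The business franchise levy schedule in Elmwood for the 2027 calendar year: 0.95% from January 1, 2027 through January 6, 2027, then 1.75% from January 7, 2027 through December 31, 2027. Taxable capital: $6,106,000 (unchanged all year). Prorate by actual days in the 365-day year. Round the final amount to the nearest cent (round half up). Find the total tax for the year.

January 1 – January 6, 2027: 6 days at 0.95% → $6,106,000 × 0.95% × 6/365 = $953.5397
January 7 – December 31, 2027: 359 days at 1.75% → $6,106,000 × 1.75% × 359/365 = $105,098.4795
Total = $106,052.0192

$106,052.02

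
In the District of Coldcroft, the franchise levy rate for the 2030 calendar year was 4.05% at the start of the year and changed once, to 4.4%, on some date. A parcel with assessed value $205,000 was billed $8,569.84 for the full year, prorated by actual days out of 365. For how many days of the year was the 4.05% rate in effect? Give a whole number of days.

229 days

Let d = days at the first rate; then 365 − d days at the second rate.
$205,000 × [4.05%·d + 4.4%·(365−d)] / 365 = $8,569.84
Solving gives d = 229, so the new rate took effect on 18 August 2030.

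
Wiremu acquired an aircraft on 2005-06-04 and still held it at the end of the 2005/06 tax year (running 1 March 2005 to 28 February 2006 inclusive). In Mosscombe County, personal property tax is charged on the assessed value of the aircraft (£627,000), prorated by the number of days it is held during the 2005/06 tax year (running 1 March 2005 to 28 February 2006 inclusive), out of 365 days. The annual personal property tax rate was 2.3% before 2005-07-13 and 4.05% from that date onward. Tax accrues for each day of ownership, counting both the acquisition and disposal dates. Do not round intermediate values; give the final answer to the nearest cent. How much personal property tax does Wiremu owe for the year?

£17,611.83

2005-06-04 to 2005-07-12: 39 days at 2.3% → £627,000 × 2.3% × 39/365 = £1,540.8740
2005-07-13 to 2006-02-28: 231 days at 4.05% → £627,000 × 4.05% × 231/365 = £16,070.9548
Total = £17,611.8288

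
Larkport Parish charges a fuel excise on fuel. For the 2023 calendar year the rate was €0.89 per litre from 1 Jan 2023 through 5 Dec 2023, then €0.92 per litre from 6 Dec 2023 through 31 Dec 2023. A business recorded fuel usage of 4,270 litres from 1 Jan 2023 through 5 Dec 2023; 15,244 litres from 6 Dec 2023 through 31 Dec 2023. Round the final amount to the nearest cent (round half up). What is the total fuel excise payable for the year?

€17,824.78

1 Jan – 5 Dec 2023: 4,270 litres at €0.89/litre → €3,800.30
6 Dec – 31 Dec 2023: 15,244 litres at €0.92/litre → €14,024.48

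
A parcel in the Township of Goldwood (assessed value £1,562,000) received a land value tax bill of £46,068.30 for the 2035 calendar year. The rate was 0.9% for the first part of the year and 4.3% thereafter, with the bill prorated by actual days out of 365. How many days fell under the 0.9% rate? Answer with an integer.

Let d = days at the first rate; then 365 − d days at the second rate.
£1,562,000 × [0.9%·d + 4.3%·(365−d)] / 365 = £46,068.30
Solving gives d = 145, so the new rate took effect on 26 May 2035.

145 days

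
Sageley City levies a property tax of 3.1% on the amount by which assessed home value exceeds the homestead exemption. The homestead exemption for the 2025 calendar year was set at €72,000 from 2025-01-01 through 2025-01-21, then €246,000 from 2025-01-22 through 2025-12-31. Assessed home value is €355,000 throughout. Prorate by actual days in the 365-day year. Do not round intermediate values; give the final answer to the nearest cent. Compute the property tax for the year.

€3,689.34

2025-01-01 to 2025-01-21: 21 days, exemption €72,000 → (€355,000 − €72,000) × 3.1% × 21/365 = €504.7479
2025-01-22 to 2025-12-31: 344 days, exemption €246,000 → (€355,000 − €246,000) × 3.1% × 344/365 = €3,184.5918
Total = €3,689.3397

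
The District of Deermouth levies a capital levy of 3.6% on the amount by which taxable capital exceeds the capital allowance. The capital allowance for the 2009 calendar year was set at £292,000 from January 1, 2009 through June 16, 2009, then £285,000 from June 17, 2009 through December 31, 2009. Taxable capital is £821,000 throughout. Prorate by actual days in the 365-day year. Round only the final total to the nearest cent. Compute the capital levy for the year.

£19,180.70

January 1 – June 16, 2009: 167 days, exemption £292,000 → (£821,000 − £292,000) × 3.6% × 167/365 = £8,713.2822
June 17 – December 31, 2009: 198 days, exemption £285,000 → (£821,000 − £285,000) × 3.6% × 198/365 = £10,467.4192
Total = £19,180.7014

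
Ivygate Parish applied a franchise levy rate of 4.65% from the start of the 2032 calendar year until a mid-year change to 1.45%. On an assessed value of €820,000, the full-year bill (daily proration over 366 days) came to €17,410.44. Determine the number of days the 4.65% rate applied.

Let d = days at the first rate; then 366 − d days at the second rate.
€820,000 × [4.65%·d + 1.45%·(366−d)] / 366 = €17,410.44
Solving gives d = 77, so the new rate took effect on 18 March 2032.

77 days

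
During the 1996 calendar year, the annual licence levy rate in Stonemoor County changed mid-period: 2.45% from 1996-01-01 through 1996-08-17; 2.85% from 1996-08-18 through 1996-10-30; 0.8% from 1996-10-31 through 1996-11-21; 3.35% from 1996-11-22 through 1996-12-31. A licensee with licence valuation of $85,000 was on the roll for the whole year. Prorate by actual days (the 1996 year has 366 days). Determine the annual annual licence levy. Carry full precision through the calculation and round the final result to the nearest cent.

1996-01-01 to 1996-08-17: 230 days at 2.45% → $85,000 × 2.45% × 230/366 = $1,308.6749
1996-08-18 to 1996-10-30: 74 days at 2.85% → $85,000 × 2.85% × 74/366 = $489.7951
1996-10-31 to 1996-11-21: 22 days at 0.8% → $85,000 × 0.8% × 22/366 = $40.8743
1996-11-22 to 1996-12-31: 40 days at 3.35% → $85,000 × 3.35% × 40/366 = $311.2022
Total = $2,150.5464

$2,150.55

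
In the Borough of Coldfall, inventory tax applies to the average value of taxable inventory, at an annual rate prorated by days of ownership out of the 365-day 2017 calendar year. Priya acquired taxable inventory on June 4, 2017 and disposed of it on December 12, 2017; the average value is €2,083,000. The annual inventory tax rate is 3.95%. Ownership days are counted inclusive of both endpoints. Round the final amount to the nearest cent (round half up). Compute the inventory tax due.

€43,280.75

Days held (June 4 – December 12, 2017): 192 out of 365
Tax = €2,083,000 × 3.95% × 192/365 = €43,280.7452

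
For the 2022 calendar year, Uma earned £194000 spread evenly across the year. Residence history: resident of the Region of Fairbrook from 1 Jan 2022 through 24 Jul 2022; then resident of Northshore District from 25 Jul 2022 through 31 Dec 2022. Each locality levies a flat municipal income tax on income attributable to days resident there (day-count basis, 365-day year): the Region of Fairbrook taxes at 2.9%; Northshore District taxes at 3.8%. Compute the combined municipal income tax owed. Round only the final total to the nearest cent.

£6391.37

The Region of Fairbrook, 1 Jan – 24 Jul 2022: 205 days → £194000 × 2.9% × 205/365 = £3159.8082
Northshore District, 25 Jul – 31 Dec 2022: 160 days → £194000 × 3.8% × 160/365 = £3231.5616
Total = £6391.3699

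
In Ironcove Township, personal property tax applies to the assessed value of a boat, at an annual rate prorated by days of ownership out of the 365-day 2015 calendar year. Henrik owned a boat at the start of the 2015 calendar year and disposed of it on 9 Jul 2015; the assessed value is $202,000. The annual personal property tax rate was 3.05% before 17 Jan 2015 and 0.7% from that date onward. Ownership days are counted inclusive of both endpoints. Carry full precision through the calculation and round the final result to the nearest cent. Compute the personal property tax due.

1 Jan – 16 Jan 2015: 16 days at 3.05% → $202,000 × 3.05% × 16/365 = $270.0712
17 Jan – 9 Jul 2015: 174 days at 0.7% → $202,000 × 0.7% × 174/365 = $674.0712
Total = $944.1425

$944.14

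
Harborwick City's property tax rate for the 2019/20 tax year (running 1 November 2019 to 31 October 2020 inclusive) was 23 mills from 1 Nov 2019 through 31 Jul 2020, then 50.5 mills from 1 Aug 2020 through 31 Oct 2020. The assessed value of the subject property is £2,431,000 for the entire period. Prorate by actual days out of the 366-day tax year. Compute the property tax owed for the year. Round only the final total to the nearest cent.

£72,717.45

1 Nov 2019 – 31 Jul 2020: 274 days at 23 mills → £2,431,000 × 2.3% × 274/366 = £41,858.3661
1 Aug – 31 Oct 2020: 92 days at 50.5 mills → £2,431,000 × 5.05% × 92/366 = £30,859.0874
Total = £72,717.4536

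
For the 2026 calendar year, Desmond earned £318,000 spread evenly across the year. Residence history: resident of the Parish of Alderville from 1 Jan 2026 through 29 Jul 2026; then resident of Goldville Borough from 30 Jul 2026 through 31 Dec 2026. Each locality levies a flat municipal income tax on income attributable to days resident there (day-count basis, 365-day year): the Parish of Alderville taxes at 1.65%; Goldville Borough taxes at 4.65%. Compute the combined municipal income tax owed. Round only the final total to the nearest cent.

£9,298.23

The Parish of Alderville, 1 Jan – 29 Jul 2026: 210 days → £318,000 × 1.65% × 210/365 = £3,018.8219
Goldville Borough, 30 Jul – 31 Dec 2026: 155 days → £318,000 × 4.65% × 155/365 = £6,279.4110
Total = £9,298.2329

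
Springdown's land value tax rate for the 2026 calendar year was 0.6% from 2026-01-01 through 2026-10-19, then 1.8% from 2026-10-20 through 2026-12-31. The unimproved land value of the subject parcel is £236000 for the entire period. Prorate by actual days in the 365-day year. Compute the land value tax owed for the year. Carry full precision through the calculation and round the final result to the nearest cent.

£1982.40

2026-01-01 to 2026-10-19: 292 days at 0.6% → £236000 × 0.6% × 292/365 = £1132.8000
2026-10-20 to 2026-12-31: 73 days at 1.8% → £236000 × 1.8% × 73/365 = £849.6000
Total = £1982.4000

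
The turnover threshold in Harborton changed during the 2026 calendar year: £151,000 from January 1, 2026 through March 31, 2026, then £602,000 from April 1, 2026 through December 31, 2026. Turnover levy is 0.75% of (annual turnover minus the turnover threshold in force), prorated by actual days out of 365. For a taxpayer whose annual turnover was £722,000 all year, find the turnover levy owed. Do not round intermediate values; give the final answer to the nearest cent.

January 1 – March 31, 2026: 90 days, exemption £151,000 → (£722,000 − £151,000) × 0.75% × 90/365 = £1,055.9589
April 1 – December 31, 2026: 275 days, exemption £602,000 → (£722,000 − £602,000) × 0.75% × 275/365 = £678.0822
Total = £1,734.0411

£1,734.04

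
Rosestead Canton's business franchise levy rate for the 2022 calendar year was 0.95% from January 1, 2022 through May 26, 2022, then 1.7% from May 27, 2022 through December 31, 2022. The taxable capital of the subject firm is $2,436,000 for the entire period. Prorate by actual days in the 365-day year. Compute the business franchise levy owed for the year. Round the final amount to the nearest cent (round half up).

$34,104.00

January 1 – May 26, 2022: 146 days at 0.95% → $2,436,000 × 0.95% × 146/365 = $9,256.8000
May 27 – December 31, 2022: 219 days at 1.7% → $2,436,000 × 1.7% × 219/365 = $24,847.2000
Total = $34,104.0000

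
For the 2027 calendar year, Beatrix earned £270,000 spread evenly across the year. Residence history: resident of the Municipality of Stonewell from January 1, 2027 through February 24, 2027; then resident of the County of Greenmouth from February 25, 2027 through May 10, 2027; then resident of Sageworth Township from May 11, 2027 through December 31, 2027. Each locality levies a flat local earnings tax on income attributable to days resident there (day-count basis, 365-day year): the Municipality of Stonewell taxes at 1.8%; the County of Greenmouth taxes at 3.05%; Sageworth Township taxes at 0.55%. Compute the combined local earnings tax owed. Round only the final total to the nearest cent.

The Municipality of Stonewell, January 1 – February 24, 2027: 55 days → £270,000 × 1.8% × 55/365 = £732.3288
The County of Greenmouth, February 25 – May 10, 2027: 75 days → £270,000 × 3.05% × 75/365 = £1,692.1233
Sageworth Township, May 11 – December 31, 2027: 235 days → £270,000 × 0.55% × 235/365 = £956.0959
Total = £3,380.5479

£3,380.55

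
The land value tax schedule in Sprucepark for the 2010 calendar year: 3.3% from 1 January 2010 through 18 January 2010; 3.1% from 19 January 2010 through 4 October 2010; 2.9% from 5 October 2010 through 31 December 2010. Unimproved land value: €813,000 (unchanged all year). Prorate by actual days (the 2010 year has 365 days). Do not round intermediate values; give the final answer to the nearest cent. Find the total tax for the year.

1 January – 18 January 2010: 18 days at 3.3% → €813,000 × 3.3% × 18/365 = €1,323.0740
19 January – 4 October 2010: 259 days at 3.1% → €813,000 × 3.1% × 259/365 = €17,883.7726
5 October – 31 December 2010: 88 days at 2.9% → €813,000 × 2.9% × 88/365 = €5,684.3178
Total = €24,891.1644

€24,891.16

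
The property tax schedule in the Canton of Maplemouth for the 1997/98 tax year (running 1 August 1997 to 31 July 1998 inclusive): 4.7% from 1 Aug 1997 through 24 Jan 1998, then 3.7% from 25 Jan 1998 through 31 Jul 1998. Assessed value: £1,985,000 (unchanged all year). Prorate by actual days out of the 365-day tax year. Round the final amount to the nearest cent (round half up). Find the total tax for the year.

1 Aug 1997 – 24 Jan 1998: 177 days at 4.7% → £1,985,000 × 4.7% × 177/365 = £45,241.6849
25 Jan – 31 Jul 1998: 188 days at 3.7% → £1,985,000 × 3.7% × 188/365 = £37,829.2055
Total = £83,070.8904

£83,070.89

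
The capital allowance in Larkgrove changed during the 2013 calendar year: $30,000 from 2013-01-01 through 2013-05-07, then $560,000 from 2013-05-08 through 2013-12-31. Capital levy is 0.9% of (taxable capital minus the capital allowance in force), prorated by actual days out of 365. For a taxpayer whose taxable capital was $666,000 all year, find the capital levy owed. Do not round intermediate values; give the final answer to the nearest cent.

$2,613.70

2013-01-01 to 2013-05-07: 127 days, exemption $30,000 → ($666,000 − $30,000) × 0.9% × 127/365 = $1,991.6384
2013-05-08 to 2013-12-31: 238 days, exemption $560,000 → ($666,000 − $560,000) × 0.9% × 238/365 = $622.0603
Total = $2,613.6986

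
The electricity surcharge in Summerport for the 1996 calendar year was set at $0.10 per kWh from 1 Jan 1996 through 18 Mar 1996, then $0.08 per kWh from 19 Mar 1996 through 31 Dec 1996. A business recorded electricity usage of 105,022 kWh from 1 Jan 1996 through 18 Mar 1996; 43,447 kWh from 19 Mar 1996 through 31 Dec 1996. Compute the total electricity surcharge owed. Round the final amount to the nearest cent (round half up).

$13,977.96

1 Jan – 18 Mar 1996: 105,022 kWh at $0.10/kWh → $10,502.20
19 Mar – 31 Dec 1996: 43,447 kWh at $0.08/kWh → $3,475.76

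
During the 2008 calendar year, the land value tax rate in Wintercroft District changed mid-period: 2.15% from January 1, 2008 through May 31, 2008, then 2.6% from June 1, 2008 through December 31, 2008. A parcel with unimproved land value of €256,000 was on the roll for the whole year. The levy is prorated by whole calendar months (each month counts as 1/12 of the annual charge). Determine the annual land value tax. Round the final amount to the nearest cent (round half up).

January 1 – May 31, 2008: 5 months at 2.15% → €256,000 × 2.15% × 5/12 = €2,293.3333
June 1 – December 31, 2008: 7 months at 2.6% → €256,000 × 2.6% × 7/12 = €3,882.6667
Total = €6,176.0000

€6,176.00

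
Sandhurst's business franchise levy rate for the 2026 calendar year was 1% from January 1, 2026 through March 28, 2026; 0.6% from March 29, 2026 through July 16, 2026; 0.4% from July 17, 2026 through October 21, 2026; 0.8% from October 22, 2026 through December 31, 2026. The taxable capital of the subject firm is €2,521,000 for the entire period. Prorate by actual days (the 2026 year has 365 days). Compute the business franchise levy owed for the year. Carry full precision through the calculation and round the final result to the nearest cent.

€17,170.43

January 1 – March 28, 2026: 87 days at 1% → €2,521,000 × 1% × 87/365 = €6,008.9589
March 29 – July 16, 2026: 110 days at 0.6% → €2,521,000 × 0.6% × 110/365 = €4,558.5205
July 17 – October 21, 2026: 97 days at 0.4% → €2,521,000 × 0.4% × 97/365 = €2,679.8575
October 22 – December 31, 2026: 71 days at 0.8% → €2,521,000 × 0.8% × 71/365 = €3,923.0904
Total = €17,170.4274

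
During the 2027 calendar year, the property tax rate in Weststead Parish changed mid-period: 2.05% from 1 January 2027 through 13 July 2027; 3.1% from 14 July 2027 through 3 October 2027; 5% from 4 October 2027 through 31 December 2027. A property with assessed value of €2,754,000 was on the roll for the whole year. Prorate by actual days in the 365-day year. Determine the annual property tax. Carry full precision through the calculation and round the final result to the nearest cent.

1 January – 13 July 2027: 194 days at 2.05% → €2,754,000 × 2.05% × 194/365 = €30,007.2822
14 July – 3 October 2027: 82 days at 3.1% → €2,754,000 × 3.1% × 82/365 = €19,179.9123
4 October – 31 December 2027: 89 days at 5% → €2,754,000 × 5% × 89/365 = €33,576.1644
Total = €82,763.3589

€82,763.36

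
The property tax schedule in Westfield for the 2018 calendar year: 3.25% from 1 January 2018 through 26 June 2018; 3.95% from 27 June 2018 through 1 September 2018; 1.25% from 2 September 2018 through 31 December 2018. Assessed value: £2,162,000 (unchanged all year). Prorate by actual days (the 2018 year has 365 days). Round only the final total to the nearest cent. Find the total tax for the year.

£58,708.67

1 January – 26 June 2018: 177 days at 3.25% → £2,162,000 × 3.25% × 177/365 = £34,073.7123
27 June – 1 September 2018: 67 days at 3.95% → £2,162,000 × 3.95% × 67/365 = £15,675.9808
2 September – 31 December 2018: 121 days at 1.25% → £2,162,000 × 1.25% × 121/365 = £8,958.9726
Total = £58,708.6658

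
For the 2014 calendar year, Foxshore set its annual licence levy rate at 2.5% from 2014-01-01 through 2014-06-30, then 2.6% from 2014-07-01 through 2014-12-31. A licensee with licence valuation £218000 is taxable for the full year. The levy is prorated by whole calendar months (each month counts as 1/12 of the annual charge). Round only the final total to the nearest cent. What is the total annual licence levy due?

£5559.00

2014-01-01 to 2014-06-30: 6 months at 2.5% → £218000 × 2.5% × 6/12 = £2725.0000
2014-07-01 to 2014-12-31: 6 months at 2.6% → £218000 × 2.6% × 6/12 = £2834.0000
Total = £5559.0000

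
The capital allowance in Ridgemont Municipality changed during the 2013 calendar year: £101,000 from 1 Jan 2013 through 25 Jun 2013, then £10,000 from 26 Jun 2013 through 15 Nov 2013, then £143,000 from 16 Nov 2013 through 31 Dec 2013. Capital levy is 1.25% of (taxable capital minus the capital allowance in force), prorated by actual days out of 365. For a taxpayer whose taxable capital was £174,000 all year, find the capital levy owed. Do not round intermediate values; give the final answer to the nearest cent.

£1,291.99

1 Jan – 25 Jun 2013: 176 days, exemption £101,000 → (£174,000 − £101,000) × 1.25% × 176/365 = £440.0000
26 Jun – 15 Nov 2013: 143 days, exemption £10,000 → (£174,000 − £10,000) × 1.25% × 143/365 = £803.1507
16 Nov – 31 Dec 2013: 46 days, exemption £143,000 → (£174,000 − £143,000) × 1.25% × 46/365 = £48.8356
Total = £1,291.9863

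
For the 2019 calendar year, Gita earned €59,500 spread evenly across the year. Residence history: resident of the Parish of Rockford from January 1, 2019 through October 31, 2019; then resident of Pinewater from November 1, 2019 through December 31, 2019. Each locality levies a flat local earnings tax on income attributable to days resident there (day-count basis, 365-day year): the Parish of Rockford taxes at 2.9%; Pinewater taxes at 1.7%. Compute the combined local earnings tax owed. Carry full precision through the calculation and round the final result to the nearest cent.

The Parish of Rockford, January 1 – October 31, 2019: 304 days → €59,500 × 2.9% × 304/365 = €1,437.1288
Pinewater, November 1 – December 31, 2019: 61 days → €59,500 × 1.7% × 61/365 = €169.0452
Total = €1,606.1740

€1,606.17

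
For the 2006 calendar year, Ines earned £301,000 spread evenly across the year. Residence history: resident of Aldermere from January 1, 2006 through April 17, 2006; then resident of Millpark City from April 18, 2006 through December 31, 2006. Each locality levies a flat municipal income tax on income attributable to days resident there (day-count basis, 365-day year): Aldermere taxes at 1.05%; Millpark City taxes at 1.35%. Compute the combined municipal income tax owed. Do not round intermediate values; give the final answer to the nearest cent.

Aldermere, January 1 – April 17, 2006: 107 days → £301,000 × 1.05% × 107/365 = £926.5027
Millpark City, April 18 – December 31, 2006: 258 days → £301,000 × 1.35% × 258/365 = £2,872.2822
Total = £3,798.7849

£3,798.78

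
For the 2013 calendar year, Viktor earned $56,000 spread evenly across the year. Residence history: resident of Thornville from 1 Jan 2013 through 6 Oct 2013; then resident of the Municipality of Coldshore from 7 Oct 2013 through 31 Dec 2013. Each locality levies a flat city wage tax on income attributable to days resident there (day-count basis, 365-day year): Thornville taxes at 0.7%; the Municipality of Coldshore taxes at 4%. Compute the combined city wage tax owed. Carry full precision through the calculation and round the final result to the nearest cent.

$827.42

Thornville, 1 Jan – 6 Oct 2013: 279 days → $56,000 × 0.7% × 279/365 = $299.6384
The Municipality of Coldshore, 7 Oct – 31 Dec 2013: 86 days → $56,000 × 4% × 86/365 = $527.7808
Total = $827.4192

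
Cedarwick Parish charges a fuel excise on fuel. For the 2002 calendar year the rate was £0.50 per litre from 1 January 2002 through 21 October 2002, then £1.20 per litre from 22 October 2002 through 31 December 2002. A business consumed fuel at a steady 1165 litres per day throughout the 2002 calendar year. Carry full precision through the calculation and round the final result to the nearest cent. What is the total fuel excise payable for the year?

£270513.00

1 January – 21 October 2002: 294 days × 1165 litres/day = 342,510 litres at £0.50/litre → £171255.00
22 October – 31 December 2002: 71 days × 1165 litres/day = 82,715 litres at £1.20/litre → £99258.00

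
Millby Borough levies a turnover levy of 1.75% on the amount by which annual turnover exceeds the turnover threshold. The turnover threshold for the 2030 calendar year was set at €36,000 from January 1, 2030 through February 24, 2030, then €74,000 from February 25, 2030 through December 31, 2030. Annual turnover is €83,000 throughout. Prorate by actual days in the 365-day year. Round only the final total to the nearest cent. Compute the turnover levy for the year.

€257.71

January 1 – February 24, 2030: 55 days, exemption €36,000 → (€83,000 − €36,000) × 1.75% × 55/365 = €123.9384
February 25 – December 31, 2030: 310 days, exemption €74,000 → (€83,000 − €74,000) × 1.75% × 310/365 = €133.7671
Total = €257.7055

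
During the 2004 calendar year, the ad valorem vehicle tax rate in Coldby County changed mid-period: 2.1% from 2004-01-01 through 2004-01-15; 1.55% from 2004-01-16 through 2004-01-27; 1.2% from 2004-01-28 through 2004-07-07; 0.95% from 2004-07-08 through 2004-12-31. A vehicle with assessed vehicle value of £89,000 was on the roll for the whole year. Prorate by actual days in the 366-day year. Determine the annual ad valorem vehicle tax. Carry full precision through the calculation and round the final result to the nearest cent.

2004-01-01 to 2004-01-15: 15 days at 2.1% → £89,000 × 2.1% × 15/366 = £76.5984
2004-01-16 to 2004-01-27: 12 days at 1.55% → £89,000 × 1.55% × 12/366 = £45.2295
2004-01-28 to 2004-07-07: 162 days at 1.2% → £89,000 × 1.2% × 162/366 = £472.7213
2004-07-08 to 2004-12-31: 177 days at 0.95% → £89,000 × 0.95% × 177/366 = £408.8893
Total = £1,003.4385

£1,003.44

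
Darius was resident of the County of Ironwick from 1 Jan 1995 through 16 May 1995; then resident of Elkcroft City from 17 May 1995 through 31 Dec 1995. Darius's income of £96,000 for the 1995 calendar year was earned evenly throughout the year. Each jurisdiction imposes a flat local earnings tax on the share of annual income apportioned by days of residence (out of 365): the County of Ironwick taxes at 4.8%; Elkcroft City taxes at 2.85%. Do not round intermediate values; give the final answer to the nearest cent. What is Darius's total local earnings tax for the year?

The County of Ironwick, 1 Jan – 16 May 1995: 136 days → £96,000 × 4.8% × 136/365 = £1,716.9534
Elkcroft City, 17 May – 31 Dec 1995: 229 days → £96,000 × 2.85% × 229/365 = £1,716.5589
Total = £3,433.5123

£3,433.51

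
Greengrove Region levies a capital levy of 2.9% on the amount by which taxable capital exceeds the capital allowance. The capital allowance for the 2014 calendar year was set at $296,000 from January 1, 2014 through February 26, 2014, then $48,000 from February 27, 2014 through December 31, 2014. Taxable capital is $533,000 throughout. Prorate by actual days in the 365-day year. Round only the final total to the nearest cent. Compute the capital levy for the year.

January 1 – February 26, 2014: 57 days, exemption $296,000 → ($533,000 − $296,000) × 2.9% × 57/365 = $1,073.3178
February 27 – December 31, 2014: 308 days, exemption $48,000 → ($533,000 − $48,000) × 2.9% × 308/365 = $11,868.5479
Total = $12,941.8658

$12,941.87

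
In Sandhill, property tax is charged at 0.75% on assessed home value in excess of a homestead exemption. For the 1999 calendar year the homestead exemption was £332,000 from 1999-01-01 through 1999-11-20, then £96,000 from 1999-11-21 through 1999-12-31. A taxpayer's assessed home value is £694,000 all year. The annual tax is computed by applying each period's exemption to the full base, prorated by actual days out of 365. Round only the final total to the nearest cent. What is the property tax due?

£2,913.82

1999-01-01 to 1999-11-20: 324 days, exemption £332,000 → (£694,000 − £332,000) × 0.75% × 324/365 = £2,410.0274
1999-11-21 to 1999-12-31: 41 days, exemption £96,000 → (£694,000 − £96,000) × 0.75% × 41/365 = £503.7945
Total = £2,913.8219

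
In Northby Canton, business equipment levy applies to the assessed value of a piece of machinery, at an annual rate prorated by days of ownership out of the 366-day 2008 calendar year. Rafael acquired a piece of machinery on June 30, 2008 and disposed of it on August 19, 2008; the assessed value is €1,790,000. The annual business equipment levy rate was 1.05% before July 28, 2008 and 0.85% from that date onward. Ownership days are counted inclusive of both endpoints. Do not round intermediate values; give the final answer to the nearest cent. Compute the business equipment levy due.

June 30 – July 27, 2008: 28 days at 1.05% → €1,790,000 × 1.05% × 28/366 = €1,437.8689
July 28 – August 19, 2008: 23 days at 0.85% → €1,790,000 × 0.85% × 23/366 = €956.1339
Total = €2,394.0027

€2,394.00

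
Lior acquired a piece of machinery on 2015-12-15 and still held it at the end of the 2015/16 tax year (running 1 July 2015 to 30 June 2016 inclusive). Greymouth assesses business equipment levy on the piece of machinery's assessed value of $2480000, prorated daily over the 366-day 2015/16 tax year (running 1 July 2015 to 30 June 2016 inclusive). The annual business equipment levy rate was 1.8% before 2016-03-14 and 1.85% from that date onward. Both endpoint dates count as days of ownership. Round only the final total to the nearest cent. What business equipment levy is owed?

2015-12-15 to 2016-03-13: 90 days at 1.8% → $2480000 × 1.8% × 90/366 = $10977.0492
2016-03-14 to 2016-06-30: 109 days at 1.85% → $2480000 × 1.85% × 109/366 = $13663.7158
Total = $24640.7650

$24640.77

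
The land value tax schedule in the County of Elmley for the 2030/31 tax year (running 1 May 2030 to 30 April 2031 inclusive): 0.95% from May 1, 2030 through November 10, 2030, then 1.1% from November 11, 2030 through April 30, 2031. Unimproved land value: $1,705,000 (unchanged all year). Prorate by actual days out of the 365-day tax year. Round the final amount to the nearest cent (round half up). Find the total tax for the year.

$17,395.67

May 1 – November 10, 2030: 194 days at 0.95% → $1,705,000 × 0.95% × 194/365 = $8,609.0822
November 11, 2030 – April 30, 2031: 171 days at 1.1% → $1,705,000 × 1.1% × 171/365 = $8,786.5890
Total = $17,395.6712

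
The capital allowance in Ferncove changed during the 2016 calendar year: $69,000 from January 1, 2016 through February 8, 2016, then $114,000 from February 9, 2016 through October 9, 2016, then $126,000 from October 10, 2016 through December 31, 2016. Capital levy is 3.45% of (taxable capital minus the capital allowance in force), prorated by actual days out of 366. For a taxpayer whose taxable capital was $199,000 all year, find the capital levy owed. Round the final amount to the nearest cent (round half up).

January 1 – February 8, 2016: 39 days, exemption $69,000 → ($199,000 − $69,000) × 3.45% × 39/366 = $477.9098
February 9 – October 9, 2016: 244 days, exemption $114,000 → ($199,000 − $114,000) × 3.45% × 244/366 = $1,955.0000
October 10 – December 31, 2016: 83 days, exemption $126,000 → ($199,000 − $126,000) × 3.45% × 83/366 = $571.1352
Total = $3,004.0451

$3,004.05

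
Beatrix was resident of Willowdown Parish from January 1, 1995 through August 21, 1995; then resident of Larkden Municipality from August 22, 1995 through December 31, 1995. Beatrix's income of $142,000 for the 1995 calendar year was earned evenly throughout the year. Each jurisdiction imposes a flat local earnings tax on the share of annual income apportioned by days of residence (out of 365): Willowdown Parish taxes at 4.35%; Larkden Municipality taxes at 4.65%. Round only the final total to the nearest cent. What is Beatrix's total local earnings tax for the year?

$6,331.06

Willowdown Parish, January 1 – August 21, 1995: 233 days → $142,000 × 4.35% × 233/365 = $3,943.1260
Larkden Municipality, August 22 – December 31, 1995: 132 days → $142,000 × 4.65% × 132/365 = $2,387.9342
Total = $6,331.0603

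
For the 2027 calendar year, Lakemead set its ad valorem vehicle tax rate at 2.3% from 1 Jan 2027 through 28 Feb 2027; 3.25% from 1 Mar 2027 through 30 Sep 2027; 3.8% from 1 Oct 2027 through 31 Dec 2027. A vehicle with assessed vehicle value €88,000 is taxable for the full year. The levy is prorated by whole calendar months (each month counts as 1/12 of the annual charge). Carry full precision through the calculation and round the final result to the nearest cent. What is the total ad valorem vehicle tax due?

1 Jan – 28 Feb 2027: 2 months at 2.3% → €88,000 × 2.3% × 2/12 = €337.3333
1 Mar – 30 Sep 2027: 7 months at 3.25% → €88,000 × 3.25% × 7/12 = €1,668.3333
1 Oct – 31 Dec 2027: 3 months at 3.8% → €88,000 × 3.8% × 3/12 = €836.0000
Total = €2,841.6667

€2,841.67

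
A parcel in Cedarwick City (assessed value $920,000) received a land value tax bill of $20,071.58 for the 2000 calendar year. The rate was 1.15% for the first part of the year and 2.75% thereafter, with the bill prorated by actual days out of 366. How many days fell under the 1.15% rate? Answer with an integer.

Let d = days at the first rate; then 366 − d days at the second rate.
$920,000 × [1.15%·d + 2.75%·(366−d)] / 366 = $20,071.58
Solving gives d = 130, so the new rate took effect on 10 May 2000.

130 days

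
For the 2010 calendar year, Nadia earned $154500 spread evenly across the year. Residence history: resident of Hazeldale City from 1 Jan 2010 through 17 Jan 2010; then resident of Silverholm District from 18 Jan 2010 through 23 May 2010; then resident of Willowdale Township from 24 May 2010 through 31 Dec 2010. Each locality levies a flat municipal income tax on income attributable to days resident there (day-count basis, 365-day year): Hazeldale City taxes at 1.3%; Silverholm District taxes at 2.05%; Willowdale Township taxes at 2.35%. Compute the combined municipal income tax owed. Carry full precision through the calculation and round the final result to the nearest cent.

$3395.19

Hazeldale City, 1 Jan – 17 Jan 2010: 17 days → $154500 × 1.3% × 17/365 = $93.5466
Silverholm District, 18 Jan – 23 May 2010: 126 days → $154500 × 2.05% × 126/365 = $1093.3521
Willowdale Township, 24 May – 31 Dec 2010: 222 days → $154500 × 2.35% × 222/365 = $2208.2918
Total = $3395.1904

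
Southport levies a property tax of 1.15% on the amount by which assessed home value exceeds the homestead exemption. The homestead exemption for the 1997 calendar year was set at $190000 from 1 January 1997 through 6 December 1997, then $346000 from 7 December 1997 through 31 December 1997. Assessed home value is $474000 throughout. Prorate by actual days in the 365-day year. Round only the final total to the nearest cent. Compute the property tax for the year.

$3143.12

1 January – 6 December 1997: 340 days, exemption $190000 → ($474000 − $190000) × 1.15% × 340/365 = $3042.3014
7 December – 31 December 1997: 25 days, exemption $346000 → ($474000 − $346000) × 1.15% × 25/365 = $100.8219
Total = $3143.1233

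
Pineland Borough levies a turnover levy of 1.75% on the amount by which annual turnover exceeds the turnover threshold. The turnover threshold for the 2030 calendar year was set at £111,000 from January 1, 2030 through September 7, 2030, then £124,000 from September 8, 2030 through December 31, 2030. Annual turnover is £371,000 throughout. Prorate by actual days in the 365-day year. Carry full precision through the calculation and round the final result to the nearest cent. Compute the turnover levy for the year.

January 1 – September 7, 2030: 250 days, exemption £111,000 → (£371,000 − £111,000) × 1.75% × 250/365 = £3,116.4384
September 8 – December 31, 2030: 115 days, exemption £124,000 → (£371,000 − £124,000) × 1.75% × 115/365 = £1,361.8836
Total = £4,478.3219

£4,478.32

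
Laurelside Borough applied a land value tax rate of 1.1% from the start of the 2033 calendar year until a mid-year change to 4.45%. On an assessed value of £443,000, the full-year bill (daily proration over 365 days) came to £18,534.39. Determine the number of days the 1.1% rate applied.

Let d = days at the first rate; then 365 − d days at the second rate.
£443,000 × [1.1%·d + 4.45%·(365−d)] / 365 = £18,534.39
Solving gives d = 29, so the new rate took effect on January 30, 2033.

29 days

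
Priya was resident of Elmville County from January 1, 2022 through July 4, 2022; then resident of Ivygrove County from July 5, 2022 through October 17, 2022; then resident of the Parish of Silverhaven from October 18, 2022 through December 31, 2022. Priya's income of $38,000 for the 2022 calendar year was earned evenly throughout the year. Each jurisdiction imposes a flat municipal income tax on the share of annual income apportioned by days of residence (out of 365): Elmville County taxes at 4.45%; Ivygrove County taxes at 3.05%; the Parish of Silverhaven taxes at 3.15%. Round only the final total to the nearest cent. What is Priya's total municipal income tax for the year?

$1,436.45

Elmville County, January 1 – July 4, 2022: 185 days → $38,000 × 4.45% × 185/365 = $857.0822
Ivygrove County, July 5 – October 17, 2022: 105 days → $38,000 × 3.05% × 105/365 = $333.4110
The Parish of Silverhaven, October 18 – December 31, 2022: 75 days → $38,000 × 3.15% × 75/365 = $245.9589
Total = $1,436.4521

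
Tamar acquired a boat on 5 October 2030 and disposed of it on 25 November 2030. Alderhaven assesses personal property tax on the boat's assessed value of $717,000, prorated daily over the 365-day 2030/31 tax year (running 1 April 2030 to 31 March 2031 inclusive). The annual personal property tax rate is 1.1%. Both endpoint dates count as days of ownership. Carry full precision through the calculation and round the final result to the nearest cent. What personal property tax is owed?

$1,123.63

Days held (5 October – 25 November 2030): 52 out of 365
Tax = $717,000 × 1.1% × 52/365 = $1,123.6274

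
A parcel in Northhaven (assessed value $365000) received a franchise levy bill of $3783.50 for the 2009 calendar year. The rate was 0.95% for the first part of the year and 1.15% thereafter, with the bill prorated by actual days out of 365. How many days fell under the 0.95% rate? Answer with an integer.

207 days

Let d = days at the first rate; then 365 − d days at the second rate.
$365000 × [0.95%·d + 1.15%·(365−d)] / 365 = $3783.50
Solving gives d = 207, so the new rate took effect on 27 Jul 2009.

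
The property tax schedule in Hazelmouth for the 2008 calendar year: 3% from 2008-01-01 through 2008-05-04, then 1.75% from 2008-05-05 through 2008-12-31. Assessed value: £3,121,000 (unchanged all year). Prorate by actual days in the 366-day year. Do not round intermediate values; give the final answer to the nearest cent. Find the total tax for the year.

2008-01-01 to 2008-05-04: 125 days at 3% → £3,121,000 × 3% × 125/366 = £31,977.4590
2008-05-05 to 2008-12-31: 241 days at 1.75% → £3,121,000 × 1.75% × 241/366 = £35,963.9822
Total = £67,941.4413

£67,941.44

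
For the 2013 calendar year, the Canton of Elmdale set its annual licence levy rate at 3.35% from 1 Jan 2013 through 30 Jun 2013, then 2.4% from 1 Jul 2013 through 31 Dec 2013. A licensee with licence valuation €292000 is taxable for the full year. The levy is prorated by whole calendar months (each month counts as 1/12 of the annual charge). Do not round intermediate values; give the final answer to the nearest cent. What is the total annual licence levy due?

€8395.00

1 Jan – 30 Jun 2013: 6 months at 3.35% → €292000 × 3.35% × 6/12 = €4891.0000
1 Jul – 31 Dec 2013: 6 months at 2.4% → €292000 × 2.4% × 6/12 = €3504.0000
Total = €8395.0000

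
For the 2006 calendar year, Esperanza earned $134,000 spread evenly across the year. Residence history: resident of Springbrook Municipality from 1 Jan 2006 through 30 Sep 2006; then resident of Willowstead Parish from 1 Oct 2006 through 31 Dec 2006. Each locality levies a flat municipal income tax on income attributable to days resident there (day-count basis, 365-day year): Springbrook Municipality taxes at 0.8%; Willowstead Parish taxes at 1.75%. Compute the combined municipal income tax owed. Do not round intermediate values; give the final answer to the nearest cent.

$1,392.87

Springbrook Municipality, 1 Jan – 30 Sep 2006: 273 days → $134,000 × 0.8% × 273/365 = $801.7973
Willowstead Parish, 1 Oct – 31 Dec 2006: 92 days → $134,000 × 1.75% × 92/365 = $591.0685
Total = $1,392.8658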